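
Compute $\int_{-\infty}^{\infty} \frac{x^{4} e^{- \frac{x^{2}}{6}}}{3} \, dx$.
$9 \sqrt{6} \sqrt{\pi}$

Begin with the known integral
$$J(a) = \int_{-\infty}^{\infty} \frac{e^{- a x^{2}}}{3} \, dx = \frac{\sqrt{\pi}}{3 \sqrt{a}}.$$

Differentiating under the integral sign brings down a factor of $(-x^2)$:
$$\frac{dJ}{da} = \int_{-\infty}^{\infty} - \frac{x^{2} e^{- a x^{2}}}{3} \, dx = - \frac{\sqrt{\pi}}{6 a^{\frac{3}{2}}}.$$

Repeating twice in total — each differentiation brings down another $(-x^2)$ — gives
$$\frac{d^{2}J}{da^{2}} = \int_{-\infty}^{\infty} \frac{x^{4} e^{- a x^{2}}}{3} \, dx = \frac{\sqrt{\pi}}{4 a^{\frac{5}{2}}},$$
and the integrand here is exactly the target integrand, so $I = \frac{\sqrt{\pi}}{4 a^{\frac{5}{2}}}$.

Setting $a = \frac{1}{6}$:
$$I = 9 \sqrt{6} \sqrt{\pi}.$$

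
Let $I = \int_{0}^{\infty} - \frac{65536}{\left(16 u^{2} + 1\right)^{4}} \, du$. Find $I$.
$- 2560 \pi$

Begin with the known result
$$J(a) = \int_{0}^{\infty} - \frac{1}{a^{2} + u^{2}} \, du = - \frac{\pi}{2 a}.$$

Differentiating under the integral sign with respect to $a$,
$$\frac{dJ}{da} = \int_{0}^{\infty} \frac{2 a}{\left(a^{2} + u^{2}\right)^{2}} \, du = \frac{\pi}{2 a^{2}},$$
so $\int_{0}^{\infty} - \frac{1}{\left(a^{2} + u^{2}\right)^{2}} \, du = - \frac{\pi}{4 a^{3}}$.

Repeating — each differentiation of $1/(u^2+a^2)^j$ produces $-2ja/(u^2+a^2)^{j+1}$ — and dividing through by $-2ja$ at each step yields, after $3$ differentiations in total,
$$\int_{0}^{\infty} - \frac{1}{\left(a^{2} + u^{2}\right)^{4}} \, du = - \frac{5 \pi}{32 a^{7}}.$$

Setting $a = \frac{1}{4}$:
$$I = - 2560 \pi.$$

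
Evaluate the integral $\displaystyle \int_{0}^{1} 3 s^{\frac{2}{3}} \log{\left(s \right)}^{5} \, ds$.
$- \frac{52488}{3125}$

Start from the elementary integral
$$J(a) = \int_{0}^{1} 3 s^{a} \, ds = \frac{3}{a + 1}.$$

Differentiating under the integral sign brings down a factor of $\ln s$:
$$\frac{dJ}{da} = \int_{0}^{1} 3 s^{a} \log{\left(s \right)} \, ds = - \frac{3}{\left(a + 1\right)^{2}}.$$

Repeating $5$ times in total — each differentiation brings down another $\ln s$ — gives
$$\frac{d^{5}J}{da^{5}} = \int_{0}^{1} 3 s^{a} \log{\left(s \right)}^{5} \, ds = - \frac{360}{\left(a + 1\right)^{6}},$$
and the integrand here is exactly the target integrand, so $I = - \frac{360}{\left(a + 1\right)^{6}}$.

Setting $a = \frac{2}{3}$:
$$I = - \frac{52488}{3125}.$$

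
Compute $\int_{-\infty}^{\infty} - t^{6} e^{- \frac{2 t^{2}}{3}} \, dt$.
$- \frac{405 \sqrt{6} \sqrt{\pi}}{128}$

Start from the elementary integral
$$J(a) = \int_{-\infty}^{\infty} - e^{- a t^{2}} \, dt = - \frac{\sqrt{\pi}}{\sqrt{a}}.$$

Differentiating under the integral sign brings down a factor of $(-t^2)$:
$$\frac{dJ}{da} = \int_{-\infty}^{\infty} t^{2} e^{- a t^{2}} \, dt = \frac{\sqrt{\pi}}{2 a^{\frac{3}{2}}}.$$

Repeating $3$ times in total — each differentiation brings down another $(-t^2)$ — gives
$$\frac{d^{3}J}{da^{3}} = \int_{-\infty}^{\infty} t^{6} e^{- a t^{2}} \, dt = \frac{15 \sqrt{\pi}}{8 a^{\frac{7}{2}}},$$
and the integrand here is $(-1)^{3}$ times the target integrand, so $I = (-1)^{3}\,\frac{d^{3}J}{da^{3}} = - \frac{15 \sqrt{\pi}}{8 a^{\frac{7}{2}}}$.

Setting $a = \frac{2}{3}$:
$$I = - \frac{405 \sqrt{6} \sqrt{\pi}}{128}.$$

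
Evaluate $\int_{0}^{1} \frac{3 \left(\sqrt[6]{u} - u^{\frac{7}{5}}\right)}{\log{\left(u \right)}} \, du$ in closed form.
$\log{\left(\frac{42875}{373248} \right)}$

Introduce a parameter $a$ in the exponent: let $I(a) = \int_{0}^{1} \frac{3 \left(- u^{\frac{7}{5}} + u^{a}\right)}{\log{\left(u \right)}} \, du$.

Since $\dfrac{\partial}{\partial a}\,u^{a} = u^{a} \ln u$, the $\ln u$ in the denominator cancels and
$$\frac{dI}{da} = \int_{0}^{1} 3 u^{a} \, du = 3 \left[\frac{u^{a+1}}{a+1}\right]_0^1 = \frac{3}{a + 1}.$$

Integrating with respect to $a$ gives $I(a) = \log{\left(\frac{125 \left(a + 1\right)^{3}}{1728} \right)} + C$.

At $a = \frac{7}{5}$ the integrand is identically $0$, so $I(\frac{7}{5}) = 0$. The closed form gives $0$, hence $C = 0$.

Setting $a = \frac{1}{6}$:
$$I = \log{\left(\frac{42875}{373248} \right)}.$$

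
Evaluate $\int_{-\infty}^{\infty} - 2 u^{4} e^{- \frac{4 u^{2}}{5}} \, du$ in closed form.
$- \frac{75 \sqrt{5} \sqrt{\pi}}{64}$

Consider the simpler parametrised integral
$$J(a) = \int_{-\infty}^{\infty} - 2 e^{- a u^{2}} \, du = - \frac{2 \sqrt{\pi}}{\sqrt{a}}.$$

Differentiating under the integral sign brings down a factor of $(-u^2)$:
$$\frac{dJ}{da} = \int_{-\infty}^{\infty} 2 u^{2} e^{- a u^{2}} \, du = \frac{\sqrt{\pi}}{a^{\frac{3}{2}}}.$$

Repeating twice in total — each differentiation brings down another $(-u^2)$ — gives
$$\frac{d^{2}J}{da^{2}} = \int_{-\infty}^{\infty} - 2 u^{4} e^{- a u^{2}} \, du = - \frac{3 \sqrt{\pi}}{2 a^{\frac{5}{2}}},$$
and the integrand here is exactly the target integrand, so $I = - \frac{3 \sqrt{\pi}}{2 a^{\frac{5}{2}}}$.

Setting $a = \frac{4}{5}$:
$$I = - \frac{75 \sqrt{5} \sqrt{\pi}}{64}.$$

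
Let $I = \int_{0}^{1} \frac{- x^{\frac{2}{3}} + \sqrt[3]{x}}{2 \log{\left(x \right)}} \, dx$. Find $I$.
$- \frac{\log{\left(5 \right)}}{2} + \log{\left(2 \right)}$

Consider the one-parameter family: let $I(a) = \int_{0}^{1} \frac{- x^{\frac{2}{3}} + x^{a}}{2 \log{\left(x \right)}} \, dx$.

Since $\dfrac{\partial}{\partial a}\,x^{a} = x^{a} \ln x$, the $\ln x$ in the denominator cancels and
$$\frac{dI}{da} = \int_{0}^{1} \frac{1}{2} x^{a} \, dx = \frac{1}{2} \left[\frac{x^{a+1}}{a+1}\right]_0^1 = \frac{1}{2 \left(a + 1\right)}.$$

Integrating with respect to $a$ gives $I(a) = \log{\left(\frac{\sqrt{15} \sqrt{a + 1}}{5} \right)} + C$.

At $a = \frac{2}{3}$ the integrand is identically $0$, so $I(\frac{2}{3}) = 0$. The closed form gives $0$, hence $C = 0$.

Setting $a = \frac{1}{3}$:
$$I = - \frac{\log{\left(5 \right)}}{2} + \log{\left(2 \right)}.$$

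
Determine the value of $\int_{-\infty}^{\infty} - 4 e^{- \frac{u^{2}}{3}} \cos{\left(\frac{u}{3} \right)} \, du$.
$- \frac{4 \sqrt{3} \sqrt{\pi}}{e^{\frac{1}{12}}}$

Treat the cosine frequency as a parameter and define $I(b) = \int_{-\infty}^{\infty} - 4 e^{- \frac{u^{2}}{3}} \cos{\left(b u \right)} \, du$.

Differentiating under the integral sign,
$$I'(b) = \int_{-\infty}^{\infty} 4 u e^{- \frac{u^{2}}{3}} \sin{\left(b u \right)} \, du.$$

Integrate $\int_{-\infty}^{\infty} u \sin(b u)\, e^{- \frac{u^{2}}{3}}\, du$ by parts with $w = \sin(b u)$ and $dv = u\, e^{- \frac{u^{2}}{3}}\, du$, giving $v = - \frac{3 e^{- \frac{u^{2}}{3}}}{2}$. The boundary term vanishes and
$$\int_{-\infty}^{\infty} u \sin(b u)\, e^{- \frac{u^{2}}{3}}\, du = \frac{3 b}{2} \int_{-\infty}^{\infty} \cos(b u)\, e^{- \frac{u^{2}}{3}}\, du,$$
so $I'(b) = - \frac{3 b}{2}\, I(b)$.

This is a separable first-order ODE; solving with the initial condition $I(0) = \int_{-\infty}^{\infty} - 4 e^{- \frac{u^{2}}{3}}\,du = - 4 \sqrt{3} \sqrt{\pi}$ gives
$$I(b) = - 4 \sqrt{3} \sqrt{\pi} e^{- \frac{3 b^{2}}{4}}.$$

Setting $b = \frac{1}{3}$:
$$I = - \frac{4 \sqrt{3} \sqrt{\pi}}{e^{\frac{1}{12}}}.$$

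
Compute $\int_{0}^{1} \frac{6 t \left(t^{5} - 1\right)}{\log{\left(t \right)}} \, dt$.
$\log{\left(\frac{117649}{64} \right)}$

Consider the one-parameter family: let $I(a) = \int_{0}^{1} \frac{6 \left(t^{6} - t^{a}\right)}{\log{\left(t \right)}} \, dt$.

Since $\dfrac{\partial}{\partial a}\,t^{a} = t^{a} \ln t$, the $\ln t$ in the denominator cancels and
$$\frac{dI}{da} = \int_{0}^{1} -6 t^{a} \, dt = -6 \left[\frac{t^{a+1}}{a+1}\right]_0^1 = - \frac{6}{a + 1}.$$

Integrating with respect to $a$ gives $I(a) = \log{\left(\frac{117649}{\left(a + 1\right)^{6}} \right)} + C$.

At $a = 6$ the integrand is identically $0$, so $I(6) = 0$. The closed form gives $0$, hence $C = 0$.

Setting $a = 1$:
$$I = \log{\left(\frac{117649}{64} \right)}.$$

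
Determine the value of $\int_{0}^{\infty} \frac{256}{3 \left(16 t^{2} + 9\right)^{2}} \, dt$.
$\frac{16 \pi}{81}$

Start from the standard arctangent integral
$$J(a) = \int_{0}^{\infty} \frac{1}{3 \left(a^{2} + t^{2}\right)} \, dt = \frac{\pi}{6 a}.$$

Differentiating under the integral sign with respect to $a$,
$$\frac{dJ}{da} = \int_{0}^{\infty} - \frac{2 a}{3 \left(a^{2} + t^{2}\right)^{2}} \, dt = - \frac{\pi}{6 a^{2}},$$
so $\int_{0}^{\infty} \frac{1}{3 \left(a^{2} + t^{2}\right)^{2}} \, dt = \frac{\pi}{12 a^{3}}$.

Setting $a = \frac{3}{4}$:
$$I = \frac{16 \pi}{81}.$$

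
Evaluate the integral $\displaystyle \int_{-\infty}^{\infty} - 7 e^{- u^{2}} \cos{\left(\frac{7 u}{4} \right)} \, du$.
$- \frac{7 \sqrt{\pi}}{e^{\frac{49}{64}}}$

Treat the cosine frequency as a parameter and define $I(b) = \int_{-\infty}^{\infty} - 7 e^{- u^{2}} \cos{\left(b u \right)} \, du$.

Differentiating under the integral sign,
$$I'(b) = \int_{-\infty}^{\infty} 7 u e^{- u^{2}} \sin{\left(b u \right)} \, du.$$

Integrate $\int_{-\infty}^{\infty} u \sin(b u)\, e^{- u^{2}}\, du$ by parts with $w = \sin(b u)$ and $dv = u\, e^{- u^{2}}\, du$, giving $v = - \frac{e^{- u^{2}}}{2}$. The boundary term vanishes and
$$\int_{-\infty}^{\infty} u \sin(b u)\, e^{- u^{2}}\, du = \frac{b}{2} \int_{-\infty}^{\infty} \cos(b u)\, e^{- u^{2}}\, du,$$
so $I'(b) = - \frac{b}{2}\, I(b)$.

This is a separable first-order ODE; solving with the initial condition $I(0) = \int_{-\infty}^{\infty} - 7 e^{- u^{2}}\,du = - 7 \sqrt{\pi}$ gives
$$I(b) = - 7 \sqrt{\pi} e^{- \frac{b^{2}}{4}}.$$

Setting $b = \frac{7}{4}$:
$$I = - \frac{7 \sqrt{\pi}}{e^{\frac{49}{64}}}.$$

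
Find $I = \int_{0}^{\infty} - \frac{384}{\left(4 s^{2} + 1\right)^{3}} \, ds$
$- 36 \pi$

Recall the elementary integral
$$J(a) = \int_{0}^{\infty} - \frac{6}{a^{2} + s^{2}} \, ds = - \frac{3 \pi}{a}.$$

Differentiating under the integral sign with respect to $a$,
$$\frac{dJ}{da} = \int_{0}^{\infty} \frac{12 a}{\left(a^{2} + s^{2}\right)^{2}} \, ds = \frac{3 \pi}{a^{2}},$$
so $\int_{0}^{\infty} - \frac{6}{\left(a^{2} + s^{2}\right)^{2}} \, ds = - \frac{3 \pi}{2 a^{3}}$.

Repeating — each differentiation of $1/(s^2+a^2)^j$ produces $-2ja/(s^2+a^2)^{j+1}$ — and dividing through by $-2ja$ at each step yields, after $2$ differentiations in total,
$$\int_{0}^{\infty} - \frac{6}{\left(a^{2} + s^{2}\right)^{3}} \, ds = - \frac{9 \pi}{8 a^{5}}.$$

Setting $a = \frac{1}{2}$:
$$I = - 36 \pi.$$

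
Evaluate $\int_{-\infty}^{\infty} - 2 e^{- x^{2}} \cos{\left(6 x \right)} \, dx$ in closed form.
$- \frac{2 \sqrt{\pi}}{e^{9}}$

Treat the cosine frequency as a parameter and define $I(b) = \int_{-\infty}^{\infty} - 2 e^{- x^{2}} \cos{\left(b x \right)} \, dx$.

Differentiating under the integral sign,
$$I'(b) = \int_{-\infty}^{\infty} 2 x e^{- x^{2}} \sin{\left(b x \right)} \, dx.$$

Integrate $\int_{-\infty}^{\infty} x \sin(b x)\, e^{- x^{2}}\, dx$ by parts with $u = \sin(b x)$ and $dv = x\, e^{- x^{2}}\, dx$, giving $v = - \frac{e^{- x^{2}}}{2}$. The boundary term vanishes and
$$\int_{-\infty}^{\infty} x \sin(b x)\, e^{- x^{2}}\, dx = \frac{b}{2} \int_{-\infty}^{\infty} \cos(b x)\, e^{- x^{2}}\, dx,$$
so $I'(b) = - \frac{b}{2}\, I(b)$.

This is a separable first-order ODE; solving with the initial condition $I(0) = \int_{-\infty}^{\infty} - 2 e^{- x^{2}}\,dx = - 2 \sqrt{\pi}$ gives
$$I(b) = - 2 \sqrt{\pi} e^{- \frac{b^{2}}{4}}.$$

Setting $b = 6$:
$$I = - \frac{2 \sqrt{\pi}}{e^{9}}.$$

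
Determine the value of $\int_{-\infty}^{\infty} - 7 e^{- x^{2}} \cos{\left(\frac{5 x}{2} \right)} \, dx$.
$- \frac{7 \sqrt{\pi}}{e^{\frac{25}{16}}}$

Let $b$ denote the cosine frequency and define $I(b) = \int_{-\infty}^{\infty} - 7 e^{- x^{2}} \cos{\left(b x \right)} \, dx$.

Differentiating under the integral sign,
$$I'(b) = \int_{-\infty}^{\infty} 7 x e^{- x^{2}} \sin{\left(b x \right)} \, dx.$$

Integrate $\int_{-\infty}^{\infty} x \sin(b x)\, e^{- x^{2}}\, dx$ by parts with $u = \sin(b x)$ and $dv = x\, e^{- x^{2}}\, dx$, giving $v = - \frac{e^{- x^{2}}}{2}$. The boundary term vanishes and
$$\int_{-\infty}^{\infty} x \sin(b x)\, e^{- x^{2}}\, dx = \frac{b}{2} \int_{-\infty}^{\infty} \cos(b x)\, e^{- x^{2}}\, dx,$$
so $I'(b) = - \frac{b}{2}\, I(b)$.

This is a separable first-order ODE; solving with the initial condition $I(0) = \int_{-\infty}^{\infty} - 7 e^{- x^{2}}\,dx = - 7 \sqrt{\pi}$ gives
$$I(b) = - 7 \sqrt{\pi} e^{- \frac{b^{2}}{4}}.$$

Setting $b = \frac{5}{2}$:
$$I = - \frac{7 \sqrt{\pi}}{e^{\frac{25}{16}}}.$$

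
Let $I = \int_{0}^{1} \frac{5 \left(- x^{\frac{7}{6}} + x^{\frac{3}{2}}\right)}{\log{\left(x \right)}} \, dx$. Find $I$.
$- \log{\left(\frac{371293}{759375} \right)}$

Consider the one-parameter family: let $I(a) = \int_{0}^{1} \frac{5 \left(x^{\frac{3}{2}} - x^{a}\right)}{\log{\left(x \right)}} \, dx$.

Since $\dfrac{\partial}{\partial a}\,x^{a} = x^{a} \ln x$, the $\ln x$ in the denominator cancels and
$$\frac{dI}{da} = \int_{0}^{1} -5 x^{a} \, dx = -5 \left[\frac{x^{a+1}}{a+1}\right]_0^1 = - \frac{5}{a + 1}.$$

Integrating with respect to $a$ gives $I(a) = - \log{\left(\frac{32 \left(a + 1\right)^{5}}{3125} \right)} + C$.

At $a = \frac{3}{2}$ the integrand is identically $0$, so $I(\frac{3}{2}) = 0$. The closed form gives $0$, hence $C = 0$.

Setting $a = \frac{7}{6}$:
$$I = - \log{\left(\frac{371293}{759375} \right)}.$$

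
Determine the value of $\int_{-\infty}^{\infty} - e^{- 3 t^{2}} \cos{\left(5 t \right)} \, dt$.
$- \frac{\sqrt{3} \sqrt{\pi}}{3 e^{\frac{25}{12}}}$

Let $b$ denote the cosine frequency and define $I(b) = \int_{-\infty}^{\infty} - e^{- 3 t^{2}} \cos{\left(b t \right)} \, dt$.

Differentiating under the integral sign,
$$I'(b) = \int_{-\infty}^{\infty} t e^{- 3 t^{2}} \sin{\left(b t \right)} \, dt.$$

Integrate $\int_{-\infty}^{\infty} t \sin(b t)\, e^{- 3 t^{2}}\, dt$ by parts with $u = \sin(b t)$ and $dv = t\, e^{- 3 t^{2}}\, dt$, giving $v = - \frac{e^{- 3 t^{2}}}{6}$. The boundary term vanishes and
$$\int_{-\infty}^{\infty} t \sin(b t)\, e^{- 3 t^{2}}\, dt = \frac{b}{6} \int_{-\infty}^{\infty} \cos(b t)\, e^{- 3 t^{2}}\, dt,$$
so $I'(b) = - \frac{b}{6}\, I(b)$.

This is a separable first-order ODE; solving with the initial condition $I(0) = \int_{-\infty}^{\infty} - e^{- 3 t^{2}}\,dt = - \frac{\sqrt{3} \sqrt{\pi}}{3}$ gives
$$I(b) = - \frac{\sqrt{3} \sqrt{\pi} e^{- \frac{b^{2}}{12}}}{3}.$$

Setting $b = 5$:
$$I = - \frac{\sqrt{3} \sqrt{\pi}}{3 e^{\frac{25}{12}}}.$$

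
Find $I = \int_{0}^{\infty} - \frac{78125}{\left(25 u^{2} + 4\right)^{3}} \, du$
$- \frac{46875 \pi}{512}$

Begin with the known result
$$J(a) = \int_{0}^{\infty} - \frac{5}{a^{2} + u^{2}} \, du = - \frac{5 \pi}{2 a}.$$

Differentiating under the integral sign with respect to $a$,
$$\frac{dJ}{da} = \int_{0}^{\infty} \frac{10 a}{\left(a^{2} + u^{2}\right)^{2}} \, du = \frac{5 \pi}{2 a^{2}},$$
so $\int_{0}^{\infty} - \frac{5}{\left(a^{2} + u^{2}\right)^{2}} \, du = - \frac{5 \pi}{4 a^{3}}$.

Repeating — each differentiation of $1/(u^2+a^2)^j$ produces $-2ja/(u^2+a^2)^{j+1}$ — and dividing through by $-2ja$ at each step yields, after $2$ differentiations in total,
$$\int_{0}^{\infty} - \frac{5}{\left(a^{2} + u^{2}\right)^{3}} \, du = - \frac{15 \pi}{16 a^{5}}.$$

Setting $a = \frac{2}{5}$:
$$I = - \frac{46875 \pi}{512}.$$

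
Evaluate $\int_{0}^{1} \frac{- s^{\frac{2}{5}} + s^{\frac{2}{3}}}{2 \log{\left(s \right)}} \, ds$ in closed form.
$- \frac{\log{\left(21 \right)}}{2} + \log{\left(5 \right)}$

Replace the exponent $\frac{2}{3}$ by a parameter $a$: let $I(a) = \int_{0}^{1} \frac{- s^{\frac{2}{5}} + s^{a}}{2 \log{\left(s \right)}} \, ds$.

Since $\dfrac{\partial}{\partial a}\,s^{a} = s^{a} \ln s$, the $\ln s$ in the denominator cancels and
$$\frac{dI}{da} = \int_{0}^{1} \frac{1}{2} s^{a} \, ds = \frac{1}{2} \left[\frac{s^{a+1}}{a+1}\right]_0^1 = \frac{1}{2 \left(a + 1\right)}.$$

Integrating with respect to $a$ gives $I(a) = \log{\left(\frac{\sqrt{35} \sqrt{a + 1}}{7} \right)} + C$.

At $a = \frac{2}{5}$ the integrand is identically $0$, so $I(\frac{2}{5}) = 0$. The closed form gives $0$, hence $C = 0$.

Setting $a = \frac{2}{3}$:
$$I = - \frac{\log{\left(21 \right)}}{2} + \log{\left(5 \right)}.$$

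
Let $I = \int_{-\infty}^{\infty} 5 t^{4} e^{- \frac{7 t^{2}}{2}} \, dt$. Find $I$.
$\frac{15 \sqrt{14} \sqrt{\pi}}{343}$

Consider the simpler parametrised integral
$$J(a) = \int_{-\infty}^{\infty} 5 e^{- a t^{2}} \, dt = \frac{5 \sqrt{\pi}}{\sqrt{a}}.$$

Differentiating under the integral sign brings down a factor of $(-t^2)$:
$$\frac{dJ}{da} = \int_{-\infty}^{\infty} - 5 t^{2} e^{- a t^{2}} \, dt = - \frac{5 \sqrt{\pi}}{2 a^{\frac{3}{2}}}.$$

Repeating twice in total — each differentiation brings down another $(-t^2)$ — gives
$$\frac{d^{2}J}{da^{2}} = \int_{-\infty}^{\infty} 5 t^{4} e^{- a t^{2}} \, dt = \frac{15 \sqrt{\pi}}{4 a^{\frac{5}{2}}},$$
and the integrand here is exactly the target integrand, so $I = \frac{15 \sqrt{\pi}}{4 a^{\frac{5}{2}}}$.

Setting $a = \frac{7}{2}$:
$$I = \frac{15 \sqrt{14} \sqrt{\pi}}{343}.$$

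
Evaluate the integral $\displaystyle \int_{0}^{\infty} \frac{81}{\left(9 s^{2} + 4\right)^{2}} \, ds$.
$\frac{27 \pi}{32}$

Begin with the known result
$$J(a) = \int_{0}^{\infty} \frac{1}{a^{2} + s^{2}} \, ds = \frac{\pi}{2 a}.$$

Differentiating under the integral sign with respect to $a$,
$$\frac{dJ}{da} = \int_{0}^{\infty} - \frac{2 a}{\left(a^{2} + s^{2}\right)^{2}} \, ds = - \frac{\pi}{2 a^{2}},$$
so $\int_{0}^{\infty} \frac{1}{\left(a^{2} + s^{2}\right)^{2}} \, ds = \frac{\pi}{4 a^{3}}$.

Setting $a = \frac{2}{3}$:
$$I = \frac{27 \pi}{32}.$$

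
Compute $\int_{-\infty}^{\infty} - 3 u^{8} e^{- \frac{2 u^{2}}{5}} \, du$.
$- \frac{196875 \sqrt{10} \sqrt{\pi}}{512}$

Begin with the known integral
$$J(a) = \int_{-\infty}^{\infty} - 3 e^{- a u^{2}} \, du = - \frac{3 \sqrt{\pi}}{\sqrt{a}}.$$

Differentiating under the integral sign brings down a factor of $(-u^2)$:
$$\frac{dJ}{da} = \int_{-\infty}^{\infty} 3 u^{2} e^{- a u^{2}} \, du = \frac{3 \sqrt{\pi}}{2 a^{\frac{3}{2}}}.$$

Repeating $4$ times in total — each differentiation brings down another $(-u^2)$ — gives
$$\frac{d^{4}J}{da^{4}} = \int_{-\infty}^{\infty} - 3 u^{8} e^{- a u^{2}} \, du = - \frac{315 \sqrt{\pi}}{16 a^{\frac{9}{2}}},$$
and the integrand here is exactly the target integrand, so $I = - \frac{315 \sqrt{\pi}}{16 a^{\frac{9}{2}}}$.

Setting $a = \frac{2}{5}$:
$$I = - \frac{196875 \sqrt{10} \sqrt{\pi}}{512}.$$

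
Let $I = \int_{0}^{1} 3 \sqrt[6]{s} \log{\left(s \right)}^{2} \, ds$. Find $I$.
$\frac{1296}{343}$

Start from the elementary integral
$$J(a) = \int_{0}^{1} 3 s^{a} \, ds = \frac{3}{a + 1}.$$

Differentiating under the integral sign brings down a factor of $\ln s$:
$$\frac{dJ}{da} = \int_{0}^{1} 3 s^{a} \log{\left(s \right)} \, ds = - \frac{3}{\left(a + 1\right)^{2}}.$$

Repeating twice in total — each differentiation brings down another $\ln s$ — gives
$$\frac{d^{2}J}{da^{2}} = \int_{0}^{1} 3 s^{a} \log{\left(s \right)}^{2} \, ds = \frac{6}{\left(a + 1\right)^{3}},$$
and the integrand here is exactly the target integrand, so $I = \frac{6}{\left(a + 1\right)^{3}}$.

Setting $a = \frac{1}{6}$:
$$I = \frac{1296}{343}.$$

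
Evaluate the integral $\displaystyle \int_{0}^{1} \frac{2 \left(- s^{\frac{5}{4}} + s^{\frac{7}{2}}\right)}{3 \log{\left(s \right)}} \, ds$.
$\frac{2 \log{\left(2 \right)}}{3}$

Consider the one-parameter family: let $I(a) = \int_{0}^{1} \frac{2 \left(- s^{\frac{5}{4}} + s^{a}\right)}{3 \log{\left(s \right)}} \, ds$.

Since $\dfrac{\partial}{\partial a}\,s^{a} = s^{a} \ln s$, the $\ln s$ in the denominator cancels and
$$\frac{dI}{da} = \int_{0}^{1} \frac{2}{3} s^{a} \, ds = \frac{2}{3} \left[\frac{s^{a+1}}{a+1}\right]_0^1 = \frac{2}{3 \left(a + 1\right)}.$$

Integrating with respect to $a$ gives $I(a) = \frac{2 \log{\left(\frac{4 a}{9} + \frac{4}{9} \right)}}{3} + C$.

At $a = \frac{5}{4}$ the integrand is identically $0$, so $I(\frac{5}{4}) = 0$. The closed form gives $0$, hence $C = 0$.

Setting $a = \frac{7}{2}$:
$$I = \frac{2 \log{\left(2 \right)}}{3}.$$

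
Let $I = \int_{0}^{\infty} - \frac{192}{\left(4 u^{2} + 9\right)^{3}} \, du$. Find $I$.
$- \frac{2 \pi}{27}$

Recall the elementary integral
$$J(a) = \int_{0}^{\infty} - \frac{3}{a^{2} + u^{2}} \, du = - \frac{3 \pi}{2 a}.$$

Differentiating under the integral sign with respect to $a$,
$$\frac{dJ}{da} = \int_{0}^{\infty} \frac{6 a}{\left(a^{2} + u^{2}\right)^{2}} \, du = \frac{3 \pi}{2 a^{2}},$$
so $\int_{0}^{\infty} - \frac{3}{\left(a^{2} + u^{2}\right)^{2}} \, du = - \frac{3 \pi}{4 a^{3}}$.

Repeating — each differentiation of $1/(u^2+a^2)^j$ produces $-2ja/(u^2+a^2)^{j+1}$ — and dividing through by $-2ja$ at each step yields, after $2$ differentiations in total,
$$\int_{0}^{\infty} - \frac{3}{\left(a^{2} + u^{2}\right)^{3}} \, du = - \frac{9 \pi}{16 a^{5}}.$$

Setting $a = \frac{3}{2}$:
$$I = - \frac{2 \pi}{27}.$$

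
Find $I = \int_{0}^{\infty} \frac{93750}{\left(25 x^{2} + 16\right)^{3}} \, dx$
$\frac{28125 \pi}{8192}$

Begin with the known result
$$J(a) = \int_{0}^{\infty} \frac{6}{a^{2} + x^{2}} \, dx = \frac{3 \pi}{a}.$$

Differentiating under the integral sign with respect to $a$,
$$\frac{dJ}{da} = \int_{0}^{\infty} - \frac{12 a}{\left(a^{2} + x^{2}\right)^{2}} \, dx = - \frac{3 \pi}{a^{2}},$$
so $\int_{0}^{\infty} \frac{6}{\left(a^{2} + x^{2}\right)^{2}} \, dx = \frac{3 \pi}{2 a^{3}}$.

Repeating — each differentiation of $1/(x^2+a^2)^j$ produces $-2ja/(x^2+a^2)^{j+1}$ — and dividing through by $-2ja$ at each step yields, after $2$ differentiations in total,
$$\int_{0}^{\infty} \frac{6}{\left(a^{2} + x^{2}\right)^{3}} \, dx = \frac{9 \pi}{8 a^{5}}.$$

Setting $a = \frac{4}{5}$:
$$I = \frac{28125 \pi}{8192}.$$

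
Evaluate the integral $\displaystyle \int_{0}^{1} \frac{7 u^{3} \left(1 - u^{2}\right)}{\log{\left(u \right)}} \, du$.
$- \log{\left(\frac{2187}{128} \right)}$

Replace the exponent $5$ by a parameter $a$: let $I(a) = \int_{0}^{1} \frac{7 \left(u^{3} - u^{a}\right)}{\log{\left(u \right)}} \, du$.

Since $\dfrac{\partial}{\partial a}\,u^{a} = u^{a} \ln u$, the $\ln u$ in the denominator cancels and
$$\frac{dI}{da} = \int_{0}^{1} -7 u^{a} \, du = -7 \left[\frac{u^{a+1}}{a+1}\right]_0^1 = - \frac{7}{a + 1}.$$

Integrating with respect to $a$ gives $I(a) = - \log{\left(\frac{\left(a + 1\right)^{7}}{16384} \right)} + C$.

At $a = 3$ the integrand is identically $0$, so $I(3) = 0$. The closed form gives $0$, hence $C = 0$.

Setting $a = 5$:
$$I = - \log{\left(\frac{2187}{128} \right)}.$$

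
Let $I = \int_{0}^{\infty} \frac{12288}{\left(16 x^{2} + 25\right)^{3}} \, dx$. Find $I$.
$\frac{576 \pi}{3125}$

Begin with the known result
$$J(a) = \int_{0}^{\infty} \frac{3}{a^{2} + x^{2}} \, dx = \frac{3 \pi}{2 a}.$$

Differentiating under the integral sign with respect to $a$,
$$\frac{dJ}{da} = \int_{0}^{\infty} - \frac{6 a}{\left(a^{2} + x^{2}\right)^{2}} \, dx = - \frac{3 \pi}{2 a^{2}},$$
so $\int_{0}^{\infty} \frac{3}{\left(a^{2} + x^{2}\right)^{2}} \, dx = \frac{3 \pi}{4 a^{3}}$.

Repeating — each differentiation of $1/(x^2+a^2)^j$ produces $-2ja/(x^2+a^2)^{j+1}$ — and dividing through by $-2ja$ at each step yields, after $2$ differentiations in total,
$$\int_{0}^{\infty} \frac{3}{\left(a^{2} + x^{2}\right)^{3}} \, dx = \frac{9 \pi}{16 a^{5}}.$$

Setting $a = \frac{5}{4}$:
$$I = \frac{576 \pi}{3125}.$$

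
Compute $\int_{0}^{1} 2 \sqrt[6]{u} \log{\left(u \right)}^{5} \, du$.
$- \frac{11197440}{117649}$

Start from the elementary integral
$$J(a) = \int_{0}^{1} 2 u^{a} \, du = \frac{2}{a + 1}.$$

Differentiating under the integral sign brings down a factor of $\ln u$:
$$\frac{dJ}{da} = \int_{0}^{1} 2 u^{a} \log{\left(u \right)} \, du = - \frac{2}{\left(a + 1\right)^{2}}.$$

Repeating $5$ times in total — each differentiation brings down another $\ln u$ — gives
$$\frac{d^{5}J}{da^{5}} = \int_{0}^{1} 2 u^{a} \log{\left(u \right)}^{5} \, du = - \frac{240}{\left(a + 1\right)^{6}},$$
and the integrand here is exactly the target integrand, so $I = - \frac{240}{\left(a + 1\right)^{6}}$.

Setting $a = \frac{1}{6}$:
$$I = - \frac{11197440}{117649}.$$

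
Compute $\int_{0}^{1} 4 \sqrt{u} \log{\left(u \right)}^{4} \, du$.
$\frac{1024}{81}$

Start from the elementary integral
$$J(a) = \int_{0}^{1} 4 u^{a} \, du = \frac{4}{a + 1}.$$

Differentiating under the integral sign brings down a factor of $\ln u$:
$$\frac{dJ}{da} = \int_{0}^{1} 4 u^{a} \log{\left(u \right)} \, du = - \frac{4}{\left(a + 1\right)^{2}}.$$

Repeating $4$ times in total — each differentiation brings down another $\ln u$ — gives
$$\frac{d^{4}J}{da^{4}} = \int_{0}^{1} 4 u^{a} \log{\left(u \right)}^{4} \, du = \frac{96}{\left(a + 1\right)^{5}},$$
and the integrand here is exactly the target integrand, so $I = \frac{96}{\left(a + 1\right)^{5}}$.

Setting $a = \frac{1}{2}$:
$$I = \frac{1024}{81}.$$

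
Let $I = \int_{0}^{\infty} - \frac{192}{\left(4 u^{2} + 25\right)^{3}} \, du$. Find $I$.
$- \frac{18 \pi}{3125}$

Start from the standard arctangent integral
$$J(a) = \int_{0}^{\infty} - \frac{3}{a^{2} + u^{2}} \, du = - \frac{3 \pi}{2 a}.$$

Differentiating under the integral sign with respect to $a$,
$$\frac{dJ}{da} = \int_{0}^{\infty} \frac{6 a}{\left(a^{2} + u^{2}\right)^{2}} \, du = \frac{3 \pi}{2 a^{2}},$$
so $\int_{0}^{\infty} - \frac{3}{\left(a^{2} + u^{2}\right)^{2}} \, du = - \frac{3 \pi}{4 a^{3}}$.

Repeating — each differentiation of $1/(u^2+a^2)^j$ produces $-2ja/(u^2+a^2)^{j+1}$ — and dividing through by $-2ja$ at each step yields, after $2$ differentiations in total,
$$\int_{0}^{\infty} - \frac{3}{\left(a^{2} + u^{2}\right)^{3}} \, du = - \frac{9 \pi}{16 a^{5}}.$$

Setting $a = \frac{5}{2}$:
$$I = - \frac{18 \pi}{3125}.$$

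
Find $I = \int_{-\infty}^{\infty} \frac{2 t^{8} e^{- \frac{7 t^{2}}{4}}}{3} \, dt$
$\frac{320 \sqrt{7} \sqrt{\pi}}{2401}$

Begin with the known integral
$$J(a) = \int_{-\infty}^{\infty} \frac{2 e^{- a t^{2}}}{3} \, dt = \frac{2 \sqrt{\pi}}{3 \sqrt{a}}.$$

Differentiating under the integral sign brings down a factor of $(-t^2)$:
$$\frac{dJ}{da} = \int_{-\infty}^{\infty} - \frac{2 t^{2} e^{- a t^{2}}}{3} \, dt = - \frac{\sqrt{\pi}}{3 a^{\frac{3}{2}}}.$$

Repeating $4$ times in total — each differentiation brings down another $(-t^2)$ — gives
$$\frac{d^{4}J}{da^{4}} = \int_{-\infty}^{\infty} \frac{2 t^{8} e^{- a t^{2}}}{3} \, dt = \frac{35 \sqrt{\pi}}{8 a^{\frac{9}{2}}},$$
and the integrand here is exactly the target integrand, so $I = \frac{35 \sqrt{\pi}}{8 a^{\frac{9}{2}}}$.

Setting $a = \frac{7}{4}$:
$$I = \frac{320 \sqrt{7} \sqrt{\pi}}{2401}.$$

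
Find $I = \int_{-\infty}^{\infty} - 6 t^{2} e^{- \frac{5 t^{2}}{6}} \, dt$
$- \frac{18 \sqrt{30} \sqrt{\pi}}{25}$

Begin with the known integral
$$J(a) = \int_{-\infty}^{\infty} - 6 e^{- a t^{2}} \, dt = - \frac{6 \sqrt{\pi}}{\sqrt{a}}.$$

Differentiating under the integral sign brings down a factor of $(-t^2)$:
$$\frac{dJ}{da} = \int_{-\infty}^{\infty} 6 t^{2} e^{- a t^{2}} \, dt = \frac{3 \sqrt{\pi}}{a^{\frac{3}{2}}}.$$

The integral on the left is $-I$, so $I = - \frac{3 \sqrt{\pi}}{a^{\frac{3}{2}}}$.

Setting $a = \frac{5}{6}$:
$$I = - \frac{18 \sqrt{30} \sqrt{\pi}}{25}.$$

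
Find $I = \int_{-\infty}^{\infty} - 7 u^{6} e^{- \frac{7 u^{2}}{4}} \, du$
$- \frac{240 \sqrt{7} \sqrt{\pi}}{343}$

Start from the elementary integral
$$J(a) = \int_{-\infty}^{\infty} - 7 e^{- a u^{2}} \, du = - \frac{7 \sqrt{\pi}}{\sqrt{a}}.$$

Differentiating under the integral sign brings down a factor of $(-u^2)$:
$$\frac{dJ}{da} = \int_{-\infty}^{\infty} 7 u^{2} e^{- a u^{2}} \, du = \frac{7 \sqrt{\pi}}{2 a^{\frac{3}{2}}}.$$

Repeating $3$ times in total — each differentiation brings down another $(-u^2)$ — gives
$$\frac{d^{3}J}{da^{3}} = \int_{-\infty}^{\infty} 7 u^{6} e^{- a u^{2}} \, du = \frac{105 \sqrt{\pi}}{8 a^{\frac{7}{2}}},$$
and the integrand here is $(-1)^{3}$ times the target integrand, so $I = (-1)^{3}\,\frac{d^{3}J}{da^{3}} = - \frac{105 \sqrt{\pi}}{8 a^{\frac{7}{2}}}$.

Setting $a = \frac{7}{4}$:
$$I = - \frac{240 \sqrt{7} \sqrt{\pi}}{343}.$$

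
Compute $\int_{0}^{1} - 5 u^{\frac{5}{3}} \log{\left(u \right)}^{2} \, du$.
$- \frac{135}{256}$

Consider the simpler parametrised integral
$$J(a) = \int_{0}^{1} - 5 u^{a} \, du = - \frac{5}{a + 1}.$$

Differentiating under the integral sign brings down a factor of $\ln u$:
$$\frac{dJ}{da} = \int_{0}^{1} - 5 u^{a} \log{\left(u \right)} \, du = \frac{5}{\left(a + 1\right)^{2}}.$$

Repeating twice in total — each differentiation brings down another $\ln u$ — gives
$$\frac{d^{2}J}{da^{2}} = \int_{0}^{1} - 5 u^{a} \log{\left(u \right)}^{2} \, du = - \frac{10}{\left(a + 1\right)^{3}},$$
and the integrand here is exactly the target integrand, so $I = - \frac{10}{\left(a + 1\right)^{3}}$.

Setting $a = \frac{5}{3}$:
$$I = - \frac{135}{256}.$$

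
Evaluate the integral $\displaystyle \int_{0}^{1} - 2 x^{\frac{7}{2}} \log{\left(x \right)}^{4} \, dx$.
$- \frac{512}{19683}$

Begin with the known integral
$$J(a) = \int_{0}^{1} - 2 x^{a} \, dx = - \frac{2}{a + 1}.$$

Differentiating under the integral sign brings down a factor of $\ln x$:
$$\frac{dJ}{da} = \int_{0}^{1} - 2 x^{a} \log{\left(x \right)} \, dx = \frac{2}{\left(a + 1\right)^{2}}.$$

Repeating $4$ times in total — each differentiation brings down another $\ln x$ — gives
$$\frac{d^{4}J}{da^{4}} = \int_{0}^{1} - 2 x^{a} \log{\left(x \right)}^{4} \, dx = - \frac{48}{\left(a + 1\right)^{5}},$$
and the integrand here is exactly the target integrand, so $I = - \frac{48}{\left(a + 1\right)^{5}}$.

Setting $a = \frac{7}{2}$:
$$I = - \frac{512}{19683}.$$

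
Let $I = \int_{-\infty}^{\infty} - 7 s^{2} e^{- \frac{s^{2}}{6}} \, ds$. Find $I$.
$- 21 \sqrt{6} \sqrt{\pi}$

Consider the simpler parametrised integral
$$J(a) = \int_{-\infty}^{\infty} - 7 e^{- a s^{2}} \, ds = - \frac{7 \sqrt{\pi}}{\sqrt{a}}.$$

Differentiating under the integral sign brings down a factor of $(-s^2)$:
$$\frac{dJ}{da} = \int_{-\infty}^{\infty} 7 s^{2} e^{- a s^{2}} \, ds = \frac{7 \sqrt{\pi}}{2 a^{\frac{3}{2}}}.$$

The integral on the left is $-I$, so $I = - \frac{7 \sqrt{\pi}}{2 a^{\frac{3}{2}}}$.

Setting $a = \frac{1}{6}$:
$$I = - 21 \sqrt{6} \sqrt{\pi}.$$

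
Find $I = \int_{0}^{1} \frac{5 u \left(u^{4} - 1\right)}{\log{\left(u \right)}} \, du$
$\log{\left(243 \right)}$

Introduce a parameter $a$ in the exponent: let $I(a) = \int_{0}^{1} \frac{5 \left(u^{5} - u^{a}\right)}{\log{\left(u \right)}} \, du$.

Since $\dfrac{\partial}{\partial a}\,u^{a} = u^{a} \ln u$, the $\ln u$ in the denominator cancels and
$$\frac{dI}{da} = \int_{0}^{1} -5 u^{a} \, du = -5 \left[\frac{u^{a+1}}{a+1}\right]_0^1 = - \frac{5}{a + 1}.$$

Integrating with respect to $a$ gives $I(a) = \log{\left(\frac{7776}{\left(a + 1\right)^{5}} \right)} + C$.

At $a = 5$ the integrand is identically $0$, so $I(5) = 0$. The closed form gives $0$, hence $C = 0$.

Setting $a = 1$:
$$I = \log{\left(243 \right)}.$$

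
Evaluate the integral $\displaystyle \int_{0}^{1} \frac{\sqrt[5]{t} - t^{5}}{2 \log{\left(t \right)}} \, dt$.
$- \frac{\log{\left(5 \right)}}{2}$

Introduce a parameter $a$ in the exponent: let $I(a) = \int_{0}^{1} \frac{- t^{5} + t^{a}}{2 \log{\left(t \right)}} \, dt$.

Since $\dfrac{\partial}{\partial a}\,t^{a} = t^{a} \ln t$, the $\ln t$ in the denominator cancels and
$$\frac{dI}{da} = \int_{0}^{1} \frac{1}{2} t^{a} \, dt = \frac{1}{2} \left[\frac{t^{a+1}}{a+1}\right]_0^1 = \frac{1}{2 \left(a + 1\right)}.$$

Integrating with respect to $a$ gives $I(a) = \frac{\log{\left(a + 1 \right)}}{2} - \frac{\log{\left(6 \right)}}{2} + C$.

At $a = 5$ the integrand is identically $0$, so $I(5) = 0$. The closed form gives $0$, hence $C = 0$.

Setting $a = \frac{1}{5}$:
$$I = - \frac{\log{\left(5 \right)}}{2}.$$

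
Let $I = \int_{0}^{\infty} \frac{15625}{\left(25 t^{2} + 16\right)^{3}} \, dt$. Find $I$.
$\frac{9375 \pi}{16384}$

Begin with the known result
$$J(a) = \int_{0}^{\infty} \frac{1}{a^{2} + t^{2}} \, dt = \frac{\pi}{2 a}.$$

Differentiating under the integral sign with respect to $a$,
$$\frac{dJ}{da} = \int_{0}^{\infty} - \frac{2 a}{\left(a^{2} + t^{2}\right)^{2}} \, dt = - \frac{\pi}{2 a^{2}},$$
so $\int_{0}^{\infty} \frac{1}{\left(a^{2} + t^{2}\right)^{2}} \, dt = \frac{\pi}{4 a^{3}}$.

Repeating — each differentiation of $1/(t^2+a^2)^j$ produces $-2ja/(t^2+a^2)^{j+1}$ — and dividing through by $-2ja$ at each step yields, after $2$ differentiations in total,
$$\int_{0}^{\infty} \frac{1}{\left(a^{2} + t^{2}\right)^{3}} \, dt = \frac{3 \pi}{16 a^{5}}.$$

Setting $a = \frac{4}{5}$:
$$I = \frac{9375 \pi}{16384}.$$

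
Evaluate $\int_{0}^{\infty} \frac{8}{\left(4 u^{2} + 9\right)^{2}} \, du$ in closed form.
$\frac{\pi}{27}$

Start from the standard arctangent integral
$$J(a) = \int_{0}^{\infty} \frac{1}{2 \left(a^{2} + u^{2}\right)} \, du = \frac{\pi}{4 a}.$$

Differentiating under the integral sign with respect to $a$,
$$\frac{dJ}{da} = \int_{0}^{\infty} - \frac{a}{\left(a^{2} + u^{2}\right)^{2}} \, du = - \frac{\pi}{4 a^{2}},$$
so $\int_{0}^{\infty} \frac{1}{2 \left(a^{2} + u^{2}\right)^{2}} \, du = \frac{\pi}{8 a^{3}}$.

Setting $a = \frac{3}{2}$:
$$I = \frac{\pi}{27}.$$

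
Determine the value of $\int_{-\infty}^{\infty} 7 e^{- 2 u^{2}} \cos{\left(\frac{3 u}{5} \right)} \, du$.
$\frac{7 \sqrt{2} \sqrt{\pi}}{2 e^{\frac{9}{200}}}$

Treat the cosine frequency as a parameter and define $I(b) = \int_{-\infty}^{\infty} 7 e^{- 2 u^{2}} \cos{\left(b u \right)} \, du$.

Differentiating under the integral sign,
$$I'(b) = \int_{-\infty}^{\infty} - 7 u e^{- 2 u^{2}} \sin{\left(b u \right)} \, du.$$

Integrate $\int_{-\infty}^{\infty} u \sin(b u)\, e^{- 2 u^{2}}\, du$ by parts with $w = \sin(b u)$ and $dv = u\, e^{- 2 u^{2}}\, du$, giving $v = - \frac{e^{- 2 u^{2}}}{4}$. The boundary term vanishes and
$$\int_{-\infty}^{\infty} u \sin(b u)\, e^{- 2 u^{2}}\, du = \frac{b}{4} \int_{-\infty}^{\infty} \cos(b u)\, e^{- 2 u^{2}}\, du,$$
so $I'(b) = - \frac{b}{4}\, I(b)$.

This is a separable first-order ODE; solving with the initial condition $I(0) = \int_{-\infty}^{\infty} 7 e^{- 2 u^{2}}\,du = \frac{7 \sqrt{2} \sqrt{\pi}}{2}$ gives
$$I(b) = \frac{7 \sqrt{2} \sqrt{\pi} e^{- \frac{b^{2}}{8}}}{2}.$$

Setting $b = \frac{3}{5}$:
$$I = \frac{7 \sqrt{2} \sqrt{\pi}}{2 e^{\frac{9}{200}}}.$$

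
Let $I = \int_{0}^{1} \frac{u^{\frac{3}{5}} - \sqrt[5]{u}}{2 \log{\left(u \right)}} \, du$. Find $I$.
$- \frac{\log{\left(3 \right)}}{2} + \log{\left(2 \right)}$

Introduce a parameter $a$ in the exponent: let $I(a) = \int_{0}^{1} \frac{- \sqrt[5]{u} + u^{a}}{2 \log{\left(u \right)}} \, du$.

Since $\dfrac{\partial}{\partial a}\,u^{a} = u^{a} \ln u$, the $\ln u$ in the denominator cancels and
$$\frac{dI}{da} = \int_{0}^{1} \frac{1}{2} u^{a} \, du = \frac{1}{2} \left[\frac{u^{a+1}}{a+1}\right]_0^1 = \frac{1}{2 \left(a + 1\right)}.$$

Integrating with respect to $a$ gives $I(a) = \log{\left(\frac{\sqrt{30} \sqrt{a + 1}}{6} \right)} + C$.

At $a = \frac{1}{5}$ the integrand is identically $0$, so $I(\frac{1}{5}) = 0$. The closed form gives $0$, hence $C = 0$.

Setting $a = \frac{3}{5}$:
$$I = - \frac{\log{\left(3 \right)}}{2} + \log{\left(2 \right)}.$$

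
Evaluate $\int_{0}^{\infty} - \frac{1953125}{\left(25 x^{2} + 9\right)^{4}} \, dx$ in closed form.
$- \frac{1953125 \pi}{69984}$

Start from the standard arctangent integral
$$J(a) = \int_{0}^{\infty} - \frac{5}{a^{2} + x^{2}} \, dx = - \frac{5 \pi}{2 a}.$$

Differentiating under the integral sign with respect to $a$,
$$\frac{dJ}{da} = \int_{0}^{\infty} \frac{10 a}{\left(a^{2} + x^{2}\right)^{2}} \, dx = \frac{5 \pi}{2 a^{2}},$$
so $\int_{0}^{\infty} - \frac{5}{\left(a^{2} + x^{2}\right)^{2}} \, dx = - \frac{5 \pi}{4 a^{3}}$.

Repeating — each differentiation of $1/(x^2+a^2)^j$ produces $-2ja/(x^2+a^2)^{j+1}$ — and dividing through by $-2ja$ at each step yields, after $3$ differentiations in total,
$$\int_{0}^{\infty} - \frac{5}{\left(a^{2} + x^{2}\right)^{4}} \, dx = - \frac{25 \pi}{32 a^{7}}.$$

Setting $a = \frac{3}{5}$:
$$I = - \frac{1953125 \pi}{69984}.$$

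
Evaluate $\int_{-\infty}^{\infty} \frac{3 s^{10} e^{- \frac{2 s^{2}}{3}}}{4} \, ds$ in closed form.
$\frac{688905 \sqrt{6} \sqrt{\pi}}{8192}$

Consider the simpler parametrised integral
$$J(a) = \int_{-\infty}^{\infty} \frac{3 e^{- a s^{2}}}{4} \, ds = \frac{3 \sqrt{\pi}}{4 \sqrt{a}}.$$

Differentiating under the integral sign brings down a factor of $(-s^2)$:
$$\frac{dJ}{da} = \int_{-\infty}^{\infty} - \frac{3 s^{2} e^{- a s^{2}}}{4} \, ds = - \frac{3 \sqrt{\pi}}{8 a^{\frac{3}{2}}}.$$

Repeating $5$ times in total — each differentiation brings down another $(-s^2)$ — gives
$$\frac{d^{5}J}{da^{5}} = \int_{-\infty}^{\infty} - \frac{3 s^{10} e^{- a s^{2}}}{4} \, ds = - \frac{2835 \sqrt{\pi}}{128 a^{\frac{11}{2}}},$$
and the integrand here is $(-1)^{5}$ times the target integrand, so $I = (-1)^{5}\,\frac{d^{5}J}{da^{5}} = \frac{2835 \sqrt{\pi}}{128 a^{\frac{11}{2}}}$.

Setting $a = \frac{2}{3}$:
$$I = \frac{688905 \sqrt{6} \sqrt{\pi}}{8192}.$$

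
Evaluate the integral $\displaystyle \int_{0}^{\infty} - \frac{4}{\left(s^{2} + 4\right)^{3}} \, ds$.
$- \frac{3 \pi}{128}$

Recall the elementary integral
$$J(a) = \int_{0}^{\infty} - \frac{4}{a^{2} + s^{2}} \, ds = - \frac{2 \pi}{a}.$$

Differentiating under the integral sign with respect to $a$,
$$\frac{dJ}{da} = \int_{0}^{\infty} \frac{8 a}{\left(a^{2} + s^{2}\right)^{2}} \, ds = \frac{2 \pi}{a^{2}},$$
so $\int_{0}^{\infty} - \frac{4}{\left(a^{2} + s^{2}\right)^{2}} \, ds = - \frac{\pi}{a^{3}}$.

Repeating — each differentiation of $1/(s^2+a^2)^j$ produces $-2ja/(s^2+a^2)^{j+1}$ — and dividing through by $-2ja$ at each step yields, after $2$ differentiations in total,
$$\int_{0}^{\infty} - \frac{4}{\left(a^{2} + s^{2}\right)^{3}} \, ds = - \frac{3 \pi}{4 a^{5}}.$$

Setting $a = 2$:
$$I = - \frac{3 \pi}{128}.$$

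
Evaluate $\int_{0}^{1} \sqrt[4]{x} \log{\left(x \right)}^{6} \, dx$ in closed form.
$\frac{2359296}{15625}$

Consider the simpler parametrised integral
$$J(a) = \int_{0}^{1} x^{a} \, dx = \frac{1}{a + 1}.$$

Differentiating under the integral sign brings down a factor of $\ln x$:
$$\frac{dJ}{da} = \int_{0}^{1} x^{a} \log{\left(x \right)} \, dx = - \frac{1}{\left(a + 1\right)^{2}}.$$

Repeating $6$ times in total — each differentiation brings down another $\ln x$ — gives
$$\frac{d^{6}J}{da^{6}} = \int_{0}^{1} x^{a} \log{\left(x \right)}^{6} \, dx = \frac{720}{\left(a + 1\right)^{7}},$$
and the integrand here is exactly the target integrand, so $I = \frac{720}{\left(a + 1\right)^{7}}$.

Setting $a = \frac{1}{4}$:
$$I = \frac{2359296}{15625}.$$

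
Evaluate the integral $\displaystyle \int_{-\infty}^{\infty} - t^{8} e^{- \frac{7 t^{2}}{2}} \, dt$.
$- \frac{15 \sqrt{14} \sqrt{\pi}}{2401}$

Consider the simpler parametrised integral
$$J(a) = \int_{-\infty}^{\infty} - e^{- a t^{2}} \, dt = - \frac{\sqrt{\pi}}{\sqrt{a}}.$$

Differentiating under the integral sign brings down a factor of $(-t^2)$:
$$\frac{dJ}{da} = \int_{-\infty}^{\infty} t^{2} e^{- a t^{2}} \, dt = \frac{\sqrt{\pi}}{2 a^{\frac{3}{2}}}.$$

Repeating $4$ times in total — each differentiation brings down another $(-t^2)$ — gives
$$\frac{d^{4}J}{da^{4}} = \int_{-\infty}^{\infty} - t^{8} e^{- a t^{2}} \, dt = - \frac{105 \sqrt{\pi}}{16 a^{\frac{9}{2}}},$$
and the integrand here is exactly the target integrand, so $I = - \frac{105 \sqrt{\pi}}{16 a^{\frac{9}{2}}}$.

Setting $a = \frac{7}{2}$:
$$I = - \frac{15 \sqrt{14} \sqrt{\pi}}{2401}.$$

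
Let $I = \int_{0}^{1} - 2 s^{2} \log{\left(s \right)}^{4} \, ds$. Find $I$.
$- \frac{16}{81}$

Start from the elementary integral
$$J(a) = \int_{0}^{1} - 2 s^{a} \, ds = - \frac{2}{a + 1}.$$

Differentiating under the integral sign brings down a factor of $\ln s$:
$$\frac{dJ}{da} = \int_{0}^{1} - 2 s^{a} \log{\left(s \right)} \, ds = \frac{2}{\left(a + 1\right)^{2}}.$$

Repeating $4$ times in total — each differentiation brings down another $\ln s$ — gives
$$\frac{d^{4}J}{da^{4}} = \int_{0}^{1} - 2 s^{a} \log{\left(s \right)}^{4} \, ds = - \frac{48}{\left(a + 1\right)^{5}},$$
and the integrand here is exactly the target integrand, so $I = - \frac{48}{\left(a + 1\right)^{5}}$.

Setting $a = 2$:
$$I = - \frac{16}{81}.$$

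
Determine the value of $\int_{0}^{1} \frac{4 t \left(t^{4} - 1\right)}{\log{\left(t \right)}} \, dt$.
$\log{\left(81 \right)}$

Consider the one-parameter family: let $I(a) = \int_{0}^{1} \frac{4 \left(t^{5} - t^{a}\right)}{\log{\left(t \right)}} \, dt$.

Since $\dfrac{\partial}{\partial a}\,t^{a} = t^{a} \ln t$, the $\ln t$ in the denominator cancels and
$$\frac{dI}{da} = \int_{0}^{1} -4 t^{a} \, dt = -4 \left[\frac{t^{a+1}}{a+1}\right]_0^1 = - \frac{4}{a + 1}.$$

Integrating with respect to $a$ gives $I(a) = \log{\left(\frac{1296}{\left(a + 1\right)^{4}} \right)} + C$.

At $a = 5$ the integrand is identically $0$, so $I(5) = 0$. The closed form gives $0$, hence $C = 0$.

Setting $a = 1$:
$$I = \log{\left(81 \right)}.$$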